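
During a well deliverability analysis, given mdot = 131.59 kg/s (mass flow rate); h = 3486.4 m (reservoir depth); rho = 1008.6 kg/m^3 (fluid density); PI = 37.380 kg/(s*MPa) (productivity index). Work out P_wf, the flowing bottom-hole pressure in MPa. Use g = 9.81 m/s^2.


Step 1: P_i = rho*g*h/1e6 = 1008.6*9.81*3486.4/1e6 = 34.49572 MPa
Step 2: P_wf = P_i - mdot/PI = 34.49572 - 131.59/37.38 = 30.975 MPa
P_wf = 30.975 MPa


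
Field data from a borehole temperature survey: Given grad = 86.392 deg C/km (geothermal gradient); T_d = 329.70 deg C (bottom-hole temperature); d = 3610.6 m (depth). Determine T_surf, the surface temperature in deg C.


T_surf = T_d - grad * d / 1000
T_surf = 329.70 - 86.392 * 3610.6 / 1000
T_surf = 17.773 deg C


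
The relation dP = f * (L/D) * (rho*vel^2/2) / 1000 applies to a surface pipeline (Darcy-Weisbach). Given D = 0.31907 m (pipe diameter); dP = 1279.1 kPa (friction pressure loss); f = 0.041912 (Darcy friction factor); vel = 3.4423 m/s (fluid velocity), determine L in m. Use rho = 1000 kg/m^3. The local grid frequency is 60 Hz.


L = dP*1000*D / (f*rho*vel^2/2)
L = 1279.1*1000*0.31907 / (0.041912*1000*3.4423^2/2)
L = 1643.6 m


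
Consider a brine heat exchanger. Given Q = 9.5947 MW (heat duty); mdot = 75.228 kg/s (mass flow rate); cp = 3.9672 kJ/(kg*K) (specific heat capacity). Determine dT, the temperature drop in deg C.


dT = Q * 1000 / (mdot * cp)
dT = 9.5947 * 1000 / (75.228 * 3.9672)
dT = 32.14902 K
Convert (temperature difference, 1 K = 1 deg C): 32.14902 K = 32.14902 deg C
dT = 32.149 deg C


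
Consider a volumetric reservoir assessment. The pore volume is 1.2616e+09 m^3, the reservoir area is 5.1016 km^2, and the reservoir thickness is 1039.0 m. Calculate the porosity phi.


phi = Vp / (A * 1e6 * hr)
phi = 1.2616e+09 / (5.1016 * 1e6 * 1039.0)
phi = 0.23801


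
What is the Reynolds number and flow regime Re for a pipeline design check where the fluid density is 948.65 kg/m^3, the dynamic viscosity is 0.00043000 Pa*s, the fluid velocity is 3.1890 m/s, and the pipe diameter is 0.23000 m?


Step 1: Re = rho*vel*D/mu = 948.65*3.189*0.23/0.00043 = 1.6182e+06
Step 2: Re = 1.6182e+06 > 4000, so flow is turbulent.
Re = 1.6182e+06 (turbulent)


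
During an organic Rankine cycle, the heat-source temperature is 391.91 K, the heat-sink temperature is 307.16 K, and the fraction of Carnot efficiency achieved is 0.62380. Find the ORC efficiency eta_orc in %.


eta_orc = (1 - Tc/Th) * f * 100
eta_orc = (1 - 307.16/391.91) * 0.62380 * 100
eta_orc = 13.490 %


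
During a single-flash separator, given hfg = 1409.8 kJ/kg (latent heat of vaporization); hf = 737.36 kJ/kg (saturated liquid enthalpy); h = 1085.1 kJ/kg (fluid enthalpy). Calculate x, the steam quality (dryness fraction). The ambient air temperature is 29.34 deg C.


x = (h - hf) / hfg
x = (1085.1 - 737.36) / 1409.8
x = 0.24666


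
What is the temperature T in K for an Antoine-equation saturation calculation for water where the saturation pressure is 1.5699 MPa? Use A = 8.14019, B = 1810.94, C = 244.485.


T = B / (A - log10(P_sat * 760 / 0.101325)) - C
T = 1810.94 / (8.14019 - log10(1.5699 * 760 / 0.101325)) - 244.485
T = 200.5486 deg C
Convert to K: 200.5486 + 273.15 = 473.70 K
T = 473.70 K


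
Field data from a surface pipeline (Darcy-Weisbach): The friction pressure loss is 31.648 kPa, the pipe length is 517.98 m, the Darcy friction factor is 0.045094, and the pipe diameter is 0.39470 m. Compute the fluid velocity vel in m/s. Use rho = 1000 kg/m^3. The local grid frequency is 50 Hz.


vel = sqrt(dP*1000*2*D / (f*L*rho))
vel = sqrt(31.648*1000*2*0.39470 / (0.045094*517.98*1000))
vel = 1.0342 m/s


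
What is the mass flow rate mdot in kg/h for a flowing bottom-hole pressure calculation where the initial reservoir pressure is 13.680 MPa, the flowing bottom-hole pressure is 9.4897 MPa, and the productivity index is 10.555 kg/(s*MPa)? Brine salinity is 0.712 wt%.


mdot = (P_i - P_wf) * PI
mdot = (13.680 - 9.4897) * 10.555
mdot = 44.22862 kg/s
Convert: 44.22862 kg/s * 3600.0 = 1.5922e+05 kg/h
mdot = 1.5922e+05 kg/h


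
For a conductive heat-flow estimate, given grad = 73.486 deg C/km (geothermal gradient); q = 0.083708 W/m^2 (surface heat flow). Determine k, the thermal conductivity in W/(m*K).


k = q * 1000 / grad
k = 0.083708 * 1000 / 73.486
k = 1.1391 W/(m*K)


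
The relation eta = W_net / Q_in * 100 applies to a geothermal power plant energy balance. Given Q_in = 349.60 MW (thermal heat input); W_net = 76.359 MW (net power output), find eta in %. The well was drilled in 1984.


eta = W_net / Q_in * 100
eta = 76.359 / 349.60 * 100
eta = 21.842 %


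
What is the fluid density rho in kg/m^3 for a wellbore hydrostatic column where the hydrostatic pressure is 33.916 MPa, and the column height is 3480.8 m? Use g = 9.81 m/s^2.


rho = P * 1e6 / (g * h)
rho = 33.916 * 1e6 / (9.81 * 3480.8)
rho = 993.25 kg/m^3


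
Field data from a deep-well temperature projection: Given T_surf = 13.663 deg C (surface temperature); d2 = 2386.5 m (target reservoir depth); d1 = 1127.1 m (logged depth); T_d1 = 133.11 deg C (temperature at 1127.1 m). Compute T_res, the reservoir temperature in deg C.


Step 1: grad = (T_d1 - T_surf)/d1 * 1000 = (133.11 - 13.663)/1127.1 * 1000 = 105.9773 deg C/km
Step 2: T_res = T_surf + grad*d2/1000 = 13.663 + 105.9773*2386.5/1000 = 266.58 deg C
T_res = 266.58 deg C


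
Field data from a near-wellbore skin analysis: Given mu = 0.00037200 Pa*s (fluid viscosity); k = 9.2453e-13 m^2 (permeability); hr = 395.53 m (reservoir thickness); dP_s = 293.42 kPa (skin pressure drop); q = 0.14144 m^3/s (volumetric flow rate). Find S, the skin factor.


S = dP_s * 1000 * 2*pi*k*hr / (q*mu)
S = 293.42 * 1000 * 2*pi*9.2453e-13*395.53 / (0.14144*0.00037200)
S = 12.813


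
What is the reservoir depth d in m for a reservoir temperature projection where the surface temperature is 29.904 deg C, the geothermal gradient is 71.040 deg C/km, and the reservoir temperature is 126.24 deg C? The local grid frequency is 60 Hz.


d = (T_res - T_surf) / grad * 1000
d = (126.24 - 29.904) / 71.040 * 1000
d = 1356.1 m


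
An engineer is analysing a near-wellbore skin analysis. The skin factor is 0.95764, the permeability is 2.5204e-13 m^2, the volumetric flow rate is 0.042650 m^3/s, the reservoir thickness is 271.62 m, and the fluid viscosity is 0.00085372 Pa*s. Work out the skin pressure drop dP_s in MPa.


dP_s = S * q * mu / (2*pi*k*hr) / 1000
dP_s = 0.95764 * 0.042650 * 0.00085372 / (2*pi*2.5204e-13*271.62) / 1000
dP_s = 81.06356 kPa
Convert: 81.06356 kPa * 0.001 = 0.081064 MPa
dP_s = 0.081064 MPa


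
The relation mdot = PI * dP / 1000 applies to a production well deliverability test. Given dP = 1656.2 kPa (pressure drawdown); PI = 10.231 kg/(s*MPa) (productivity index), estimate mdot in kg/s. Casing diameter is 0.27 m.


mdot = PI * dP / 1000
mdot = 10.231 * 1656.2 / 1000
mdot = 16.945 kg/s


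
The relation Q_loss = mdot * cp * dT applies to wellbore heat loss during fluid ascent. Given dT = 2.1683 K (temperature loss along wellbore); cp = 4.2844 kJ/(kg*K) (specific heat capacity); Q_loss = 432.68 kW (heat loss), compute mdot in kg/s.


mdot = Q_loss / (cp * dT)
mdot = 432.68 / (4.2844 * 2.1683)
mdot = 46.575 kg/s


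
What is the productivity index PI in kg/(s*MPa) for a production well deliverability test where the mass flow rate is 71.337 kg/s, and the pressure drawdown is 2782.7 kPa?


PI = mdot * 1000 / dP
PI = 71.337 * 1000 / 2782.7
PI = 25.636 kg/(s*MPa)


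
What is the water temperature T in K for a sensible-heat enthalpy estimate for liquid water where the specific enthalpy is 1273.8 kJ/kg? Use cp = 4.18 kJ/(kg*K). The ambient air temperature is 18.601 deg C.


T = h / cp
T = 1273.8 / 4.18
T = 304.7368 deg C
Convert to K: 304.7368 + 273.15 = 577.89 K
T = 577.89 K


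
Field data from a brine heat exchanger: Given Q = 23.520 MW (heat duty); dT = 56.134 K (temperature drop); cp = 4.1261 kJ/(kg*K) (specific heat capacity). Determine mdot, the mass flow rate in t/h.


mdot = Q * 1000 / (cp * dT)
mdot = 23.520 * 1000 / (4.1261 * 56.134)
mdot = 101.5480 kg/s
Convert: 101.5480 kg/s * 3.6 = 365.57 t/h
mdot = 365.57 t/h


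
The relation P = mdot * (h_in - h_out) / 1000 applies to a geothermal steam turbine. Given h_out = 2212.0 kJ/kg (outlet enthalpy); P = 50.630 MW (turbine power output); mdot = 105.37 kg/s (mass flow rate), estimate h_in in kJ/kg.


h_in = h_out + P * 1000 / mdot
h_in = 2212.0 + 50.630 * 1000 / 105.37
h_in = 2692.5 kJ/kg


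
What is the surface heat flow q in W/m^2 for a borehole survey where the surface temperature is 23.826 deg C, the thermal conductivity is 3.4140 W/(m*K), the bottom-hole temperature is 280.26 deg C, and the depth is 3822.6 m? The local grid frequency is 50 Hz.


Step 1: grad = (T_d - T_surf)/d * 1000 = (280.26 - 23.826)/3822.6 * 1000 = 67.08366 deg C/km
Step 2: q = k * grad / 1000 = 3.414 * 67.08366 / 1000 = 0.22902 W/m^2
q = 0.22902 W/m^2


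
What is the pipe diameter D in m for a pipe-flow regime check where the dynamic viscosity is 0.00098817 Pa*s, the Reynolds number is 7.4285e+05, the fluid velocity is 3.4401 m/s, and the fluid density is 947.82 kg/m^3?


D = Re * mu / (rho * vel)
D = 7.4285e+05 * 0.00098817 / (947.82 * 3.4401)
D = 0.22513 m


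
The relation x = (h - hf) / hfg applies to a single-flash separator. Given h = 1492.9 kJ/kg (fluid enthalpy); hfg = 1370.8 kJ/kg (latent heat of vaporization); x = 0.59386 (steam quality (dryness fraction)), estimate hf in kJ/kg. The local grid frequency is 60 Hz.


hf = h - x * hfg
hf = 1492.9 - 0.59386 * 1370.8
hf = 678.84 kJ/kg


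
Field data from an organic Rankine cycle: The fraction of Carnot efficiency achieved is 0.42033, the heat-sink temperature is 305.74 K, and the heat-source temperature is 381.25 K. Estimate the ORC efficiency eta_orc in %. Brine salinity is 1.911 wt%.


eta_orc = (1 - Tc/Th) * f * 100
eta_orc = (1 - 305.74/381.25) * 0.42033 * 100
eta_orc = 8.3250 %


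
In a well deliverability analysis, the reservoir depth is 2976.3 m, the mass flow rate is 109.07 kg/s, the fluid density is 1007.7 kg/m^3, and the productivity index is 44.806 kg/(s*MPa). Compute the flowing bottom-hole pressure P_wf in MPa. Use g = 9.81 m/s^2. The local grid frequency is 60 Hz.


Step 1: P_i = rho*g*h/1e6 = 1007.7*9.81*2976.3/1e6 = 29.42232 MPa
Step 2: P_wf = P_i - mdot/PI = 29.42232 - 109.07/44.806 = 26.988 MPa
P_wf = 26.988 MPa


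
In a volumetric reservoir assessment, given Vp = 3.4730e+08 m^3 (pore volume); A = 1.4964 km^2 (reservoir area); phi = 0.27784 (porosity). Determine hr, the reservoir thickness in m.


hr = Vp / (A * 1e6 * phi)
hr = 3.4730e+08 / (1.4964 * 1e6 * 0.27784)
hr = 835.34 m


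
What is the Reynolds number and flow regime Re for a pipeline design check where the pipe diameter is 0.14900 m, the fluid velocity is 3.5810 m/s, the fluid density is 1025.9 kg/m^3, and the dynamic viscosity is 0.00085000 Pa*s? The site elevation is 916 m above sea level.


Step 1: Re = rho*vel*D/mu = 1025.9*3.581*0.149/0.00085 = 6.4399e+05
Step 2: Re = 6.4399e+05 > 4000, so flow is turbulent.
Re = 6.4399e+05 (turbulent)


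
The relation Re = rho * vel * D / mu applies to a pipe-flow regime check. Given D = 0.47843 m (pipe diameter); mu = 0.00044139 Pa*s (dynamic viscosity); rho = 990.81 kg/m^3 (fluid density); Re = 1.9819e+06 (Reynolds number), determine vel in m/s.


vel = Re * mu / (rho * D)
vel = 1.9819e+06 * 0.00044139 / (990.81 * 0.47843)
vel = 1.8454 m/s


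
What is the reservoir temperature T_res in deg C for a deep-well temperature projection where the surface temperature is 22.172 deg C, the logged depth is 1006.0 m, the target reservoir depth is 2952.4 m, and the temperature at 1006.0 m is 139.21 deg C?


Step 1: grad = (T_d1 - T_surf)/d1 * 1000 = (139.21 - 22.172)/1006.0 * 1000 = 116.3400 deg C/km
Step 2: T_res = T_surf + grad*d2/1000 = 22.172 + 116.3400*2952.4/1000 = 365.65 deg C
T_res = 365.65 deg C


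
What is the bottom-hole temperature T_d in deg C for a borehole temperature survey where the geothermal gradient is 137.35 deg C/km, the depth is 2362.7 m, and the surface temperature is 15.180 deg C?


T_d = T_surf + grad * d / 1000
T_d = 15.180 + 137.35 * 2362.7 / 1000
T_d = 339.70 deg C


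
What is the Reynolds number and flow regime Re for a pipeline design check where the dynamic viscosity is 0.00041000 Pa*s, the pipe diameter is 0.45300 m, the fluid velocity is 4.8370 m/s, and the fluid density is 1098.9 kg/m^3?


Step 1: Re = rho*vel*D/mu = 1098.9*4.837*0.453/0.00041 = 5.8728e+06
Step 2: Re = 5.8728e+06 > 4000, so flow is turbulent.
Re = 5.8728e+06 (turbulent)


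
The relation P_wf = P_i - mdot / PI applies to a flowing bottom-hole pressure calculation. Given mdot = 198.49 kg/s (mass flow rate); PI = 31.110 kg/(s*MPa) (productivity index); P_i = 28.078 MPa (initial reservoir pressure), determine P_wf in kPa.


P_wf = P_i - mdot / PI
P_wf = 28.078 - 198.49 / 31.110
P_wf = 21.69774 MPa
Convert: 21.69774 MPa * 1000.0 = 21698 kPa
P_wf = 21698 kPa


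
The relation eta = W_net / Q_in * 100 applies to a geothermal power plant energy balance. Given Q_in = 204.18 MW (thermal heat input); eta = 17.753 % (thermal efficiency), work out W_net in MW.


W_net = eta / 100 * Q_in
W_net = 17.753 / 100 * 204.18
W_net = 36.248 MW


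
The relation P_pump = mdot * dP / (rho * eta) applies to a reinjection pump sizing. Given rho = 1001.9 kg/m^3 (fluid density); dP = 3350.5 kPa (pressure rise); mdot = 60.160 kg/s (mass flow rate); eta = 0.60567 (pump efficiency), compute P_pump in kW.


P_pump = mdot * dP / (rho * eta)
P_pump = 60.160 * 3350.5 / (1001.9 * 0.60567)
P_pump = 332.17 kW


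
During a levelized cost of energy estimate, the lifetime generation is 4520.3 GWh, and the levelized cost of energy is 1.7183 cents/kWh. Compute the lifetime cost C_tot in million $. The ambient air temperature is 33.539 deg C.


C_tot = LCOE / 100 * E_tot
C_tot = 1.7183 / 100 * 4520.3
C_tot = 77.672 million $


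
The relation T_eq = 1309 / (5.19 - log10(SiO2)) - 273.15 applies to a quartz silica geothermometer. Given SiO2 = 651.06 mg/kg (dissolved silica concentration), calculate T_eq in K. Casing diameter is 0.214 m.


T_eq = 1309 / (5.19 - log10(SiO2)) - 273.15
T_eq = 1309 / (5.19 - log10(651.06)) - 273.15
T_eq = 277.6881 deg C
Convert to K: 277.6881 + 273.15 = 550.84 K
T_eq = 550.84 K


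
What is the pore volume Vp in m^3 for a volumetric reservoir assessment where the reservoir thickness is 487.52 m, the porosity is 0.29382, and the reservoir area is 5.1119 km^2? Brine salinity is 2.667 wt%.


Vp = A * 1e6 * hr * phi
Vp = 5.1119 * 1e6 * 487.52 * 0.29382
Vp = 7.3224e+08 m^3


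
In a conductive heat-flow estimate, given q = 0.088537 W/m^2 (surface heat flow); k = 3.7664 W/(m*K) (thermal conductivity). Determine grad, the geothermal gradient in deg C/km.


grad = q * 1000 / k
grad = 0.088537 * 1000 / 3.7664
grad = 23.507 deg C/km


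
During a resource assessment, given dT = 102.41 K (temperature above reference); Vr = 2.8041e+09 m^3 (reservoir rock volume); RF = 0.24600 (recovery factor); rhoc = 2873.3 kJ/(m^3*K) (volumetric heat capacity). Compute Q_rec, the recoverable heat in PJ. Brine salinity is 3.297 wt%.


Step 1: Q_s = Vr*rhoc*dT/1e12 = 2.8041e+09*2873.3*102.41/1e12 = 825.1195 PJ
Step 2: Q_rec = Q_s * RF = 825.1195 * 0.246 = 202.98 PJ
Q_rec = 202.98 PJ


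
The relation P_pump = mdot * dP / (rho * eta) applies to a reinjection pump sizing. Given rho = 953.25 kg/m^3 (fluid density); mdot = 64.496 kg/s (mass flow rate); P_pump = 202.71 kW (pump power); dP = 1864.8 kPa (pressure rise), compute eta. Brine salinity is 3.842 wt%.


eta = mdot * dP / (rho * P_pump)
eta = 64.496 * 1864.8 / (953.25 * 202.71)
eta = 0.62242


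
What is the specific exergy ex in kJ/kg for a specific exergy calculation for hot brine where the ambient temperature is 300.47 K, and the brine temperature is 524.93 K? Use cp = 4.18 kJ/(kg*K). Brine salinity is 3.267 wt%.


ex = cp * ((T_b - T_0) - T_0 * ln(T_b/T_0))
ex = 4.18 * ((524.93 - 300.47) - 300.47 * ln(524.93/300.47))
ex = 237.52 kJ/kg


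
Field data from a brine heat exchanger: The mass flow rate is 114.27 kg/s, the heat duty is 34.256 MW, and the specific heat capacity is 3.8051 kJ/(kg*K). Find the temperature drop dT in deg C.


dT = Q * 1000 / (mdot * cp)
dT = 34.256 * 1000 / (114.27 * 3.8051)
dT = 78.78406 K
Convert (temperature difference, 1 K = 1 deg C): 78.78406 K = 78.78406 deg C
dT = 78.784 deg C


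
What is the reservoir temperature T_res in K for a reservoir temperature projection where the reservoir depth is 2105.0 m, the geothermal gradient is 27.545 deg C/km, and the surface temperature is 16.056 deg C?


T_res = T_surf + grad * d / 1000
T_res = 16.056 + 27.545 * 2105.0 / 1000
T_res = 74.03823 deg C
Convert to K: 74.03823 + 273.15 = 347.19 K
T_res = 347.19 K


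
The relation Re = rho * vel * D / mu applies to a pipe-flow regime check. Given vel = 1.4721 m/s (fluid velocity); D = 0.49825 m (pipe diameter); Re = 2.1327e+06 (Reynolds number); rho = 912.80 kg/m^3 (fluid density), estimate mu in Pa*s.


mu = rho * vel * D / Re
mu = 912.80 * 1.4721 * 0.49825 / 2.1327e+06
mu = 0.00031393 Pa*s


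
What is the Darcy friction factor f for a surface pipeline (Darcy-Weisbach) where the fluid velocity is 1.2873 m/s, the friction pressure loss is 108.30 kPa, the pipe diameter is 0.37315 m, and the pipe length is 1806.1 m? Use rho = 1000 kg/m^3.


f = dP*1000 / ((L/D)*(rho*vel^2/2))
f = 108.30*1000 / ((1806.1/0.37315)*(1000*1.2873^2/2))
f = 0.027005


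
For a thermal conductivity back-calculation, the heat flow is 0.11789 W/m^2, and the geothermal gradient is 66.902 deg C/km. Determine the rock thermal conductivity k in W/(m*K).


k = q / (grad / 1000)
k = 0.11789 / (66.902 / 1000)
k = 1.7621 W/(m*K)


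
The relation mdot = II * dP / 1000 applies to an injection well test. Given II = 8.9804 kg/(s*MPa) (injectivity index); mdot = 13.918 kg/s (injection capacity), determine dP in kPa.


dP = mdot * 1000 / II
dP = 13.918 * 1000 / 8.9804
dP = 1549.8 kPa


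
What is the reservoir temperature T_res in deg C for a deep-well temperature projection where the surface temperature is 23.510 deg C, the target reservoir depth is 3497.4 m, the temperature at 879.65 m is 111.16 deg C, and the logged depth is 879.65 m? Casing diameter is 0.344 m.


Step 1: grad = (T_d1 - T_surf)/d1 * 1000 = (111.16 - 23.51)/879.65 * 1000 = 99.64190 deg C/km
Step 2: T_res = T_surf + grad*d2/1000 = 23.51 + 99.64190*3497.4/1000 = 372.00 deg C
T_res = 372.00 deg C


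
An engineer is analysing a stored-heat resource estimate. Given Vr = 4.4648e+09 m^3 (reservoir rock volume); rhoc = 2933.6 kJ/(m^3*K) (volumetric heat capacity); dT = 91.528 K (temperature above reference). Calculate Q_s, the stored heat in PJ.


Q_s = Vr * rhoc * dT / 1e12
Q_s = 4.4648e+09 * 2933.6 * 91.528 / 1e12
Q_s = 1198.8 PJ


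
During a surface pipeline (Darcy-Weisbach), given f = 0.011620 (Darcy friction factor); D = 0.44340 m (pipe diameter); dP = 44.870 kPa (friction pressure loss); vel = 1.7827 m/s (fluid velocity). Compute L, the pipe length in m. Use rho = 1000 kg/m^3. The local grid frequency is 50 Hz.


L = dP*1000*D / (f*rho*vel^2/2)
L = 44.870*1000*0.44340 / (0.011620*1000*1.7827^2/2)
L = 1077.5 m


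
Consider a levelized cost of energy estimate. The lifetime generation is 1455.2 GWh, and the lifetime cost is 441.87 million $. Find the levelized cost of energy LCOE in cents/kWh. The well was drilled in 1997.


LCOE = C_tot / E_tot * 100
LCOE = 441.87 / 1455.2 * 100
LCOE = 30.365 cents/kWh


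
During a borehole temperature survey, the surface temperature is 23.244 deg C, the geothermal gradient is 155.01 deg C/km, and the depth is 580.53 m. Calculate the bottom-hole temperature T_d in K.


T_d = T_surf + grad * d / 1000
T_d = 23.244 + 155.01 * 580.53 / 1000
T_d = 113.2320 deg C
Convert to K: 113.2320 + 273.15 = 386.38 K
T_d = 386.38 K


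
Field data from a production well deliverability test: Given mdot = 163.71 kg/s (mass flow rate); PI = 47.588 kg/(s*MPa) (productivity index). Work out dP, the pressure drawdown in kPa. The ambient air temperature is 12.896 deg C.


dP = mdot * 1000 / PI
dP = 163.71 * 1000 / 47.588
dP = 3440.2 kPa


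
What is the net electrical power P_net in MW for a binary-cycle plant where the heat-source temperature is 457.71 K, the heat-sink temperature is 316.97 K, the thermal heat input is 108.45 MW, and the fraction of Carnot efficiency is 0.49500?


Step 1: eta = (1 - Tc/Th)*f = (1 - 316.97/457.71)*0.495 = 0.1522062
Step 2: P_net = eta * Q_in = 0.1522062 * 108.45 = 16.507 MW
P_net = 16.507 MW


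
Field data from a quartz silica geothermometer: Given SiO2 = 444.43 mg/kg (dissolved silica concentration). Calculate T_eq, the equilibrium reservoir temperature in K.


T_eq = 1309 / (5.19 - log10(SiO2)) - 273.15
T_eq = 1309 / (5.19 - log10(444.43)) - 273.15
T_eq = 241.7590 deg C
Convert to K: 241.7590 + 273.15 = 514.91 K
T_eq = 514.91 K


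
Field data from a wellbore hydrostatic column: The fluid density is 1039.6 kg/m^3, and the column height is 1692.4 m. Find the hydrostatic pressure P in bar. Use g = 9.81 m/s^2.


P = rho * g * h / 1e6
P = 1039.6 * 9.81 * 1692.4 / 1e6
P = 17.25990 MPa
Convert: 17.25990 MPa * 10.0 = 172.60 bar
P = 172.60 bar


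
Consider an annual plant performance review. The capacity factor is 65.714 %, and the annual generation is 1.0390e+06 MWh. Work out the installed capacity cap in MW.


cap = E_a / (CF/100 * 8760)
cap = 1.0390e+06 / (65.714/100 * 8760)
cap = 180.49 MW


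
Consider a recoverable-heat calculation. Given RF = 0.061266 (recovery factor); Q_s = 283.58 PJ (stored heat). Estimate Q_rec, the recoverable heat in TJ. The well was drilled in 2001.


Q_rec = Q_s * RF
Q_rec = 283.58 * 0.061266
Q_rec = 17.37381 PJ
Convert: 17.37381 PJ * 1000.0 = 17374 TJ
Q_rec = 17374 TJ


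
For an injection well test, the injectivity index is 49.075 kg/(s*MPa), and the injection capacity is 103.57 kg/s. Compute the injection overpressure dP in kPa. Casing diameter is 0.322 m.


dP = mdot * 1000 / II
dP = 103.57 * 1000 / 49.075
dP = 2110.4 kPa


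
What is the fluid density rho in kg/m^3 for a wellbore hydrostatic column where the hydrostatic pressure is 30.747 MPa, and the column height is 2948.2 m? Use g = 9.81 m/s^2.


rho = P * 1e6 / (g * h)
rho = 30.747 * 1e6 / (9.81 * 2948.2)
rho = 1063.1 kg/m^3


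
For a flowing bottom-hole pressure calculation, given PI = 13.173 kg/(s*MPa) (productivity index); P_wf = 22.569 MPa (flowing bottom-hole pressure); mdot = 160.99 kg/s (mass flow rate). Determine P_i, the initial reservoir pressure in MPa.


P_i = P_wf + mdot / PI
P_i = 22.569 + 160.99 / 13.173
P_i = 34.790 MPa


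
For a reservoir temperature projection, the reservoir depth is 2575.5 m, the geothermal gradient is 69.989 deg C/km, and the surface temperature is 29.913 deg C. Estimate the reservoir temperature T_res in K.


T_res = T_surf + grad * d / 1000
T_res = 29.913 + 69.989 * 2575.5 / 1000
T_res = 210.1697 deg C
Convert to K: 210.1697 + 273.15 = 483.32 K
T_res = 483.32 K


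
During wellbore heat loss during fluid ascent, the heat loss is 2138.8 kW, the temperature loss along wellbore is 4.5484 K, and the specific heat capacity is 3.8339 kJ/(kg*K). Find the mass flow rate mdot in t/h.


mdot = Q_loss / (cp * dT)
mdot = 2138.8 / (3.8339 * 4.5484)
mdot = 122.6509 kg/s
Convert: 122.6509 kg/s * 3.6 = 441.54 t/h
mdot = 441.54 t/h


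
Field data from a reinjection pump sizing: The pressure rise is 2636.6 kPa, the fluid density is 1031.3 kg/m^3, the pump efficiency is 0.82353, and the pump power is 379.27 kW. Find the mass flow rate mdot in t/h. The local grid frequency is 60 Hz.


mdot = P_pump * rho * eta / dP
mdot = 379.27 * 1031.3 * 0.82353 / 2636.6
mdot = 122.1712 kg/s
Convert: 122.1712 kg/s * 3.6 = 439.82 t/h
mdot = 439.82 t/h


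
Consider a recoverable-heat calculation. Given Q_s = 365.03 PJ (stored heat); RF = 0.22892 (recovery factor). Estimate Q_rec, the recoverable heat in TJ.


Q_rec = Q_s * RF
Q_rec = 365.03 * 0.22892
Q_rec = 83.56267 PJ
Convert: 83.56267 PJ * 1000.0 = 83563 TJ
Q_rec = 83563 TJ


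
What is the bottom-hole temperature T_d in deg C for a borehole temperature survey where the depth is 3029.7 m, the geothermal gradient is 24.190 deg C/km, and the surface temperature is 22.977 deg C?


T_d = T_surf + grad * d / 1000
T_d = 22.977 + 24.190 * 3029.7 / 1000
T_d = 96.265 deg C


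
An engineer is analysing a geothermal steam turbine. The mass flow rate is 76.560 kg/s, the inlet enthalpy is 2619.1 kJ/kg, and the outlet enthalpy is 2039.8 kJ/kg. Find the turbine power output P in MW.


P = mdot * (h_in - h_out) / 1000
P = 76.560 * (2619.1 - 2039.8) / 1000
P = 44.351 MW


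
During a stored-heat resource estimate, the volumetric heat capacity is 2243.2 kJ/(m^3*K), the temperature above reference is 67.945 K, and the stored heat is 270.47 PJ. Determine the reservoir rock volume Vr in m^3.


Vr = Q_s * 1e12 / (rhoc * dT)
Vr = 270.47 * 1e12 / (2243.2 * 67.945)
Vr = 1.7746e+09 m^3


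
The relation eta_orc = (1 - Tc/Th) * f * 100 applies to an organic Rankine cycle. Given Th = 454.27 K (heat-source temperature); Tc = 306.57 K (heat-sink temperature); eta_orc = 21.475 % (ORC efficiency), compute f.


f = (eta_orc/100) / (1 - Tc/Th)
f = (21.475/100) / (1 - 306.57/454.27)
f = 0.66049


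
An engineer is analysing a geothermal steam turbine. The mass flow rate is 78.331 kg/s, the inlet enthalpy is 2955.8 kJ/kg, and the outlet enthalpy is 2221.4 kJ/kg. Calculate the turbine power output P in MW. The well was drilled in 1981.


P = mdot * (h_in - h_out) / 1000
P = 78.331 * (2955.8 - 2221.4) / 1000
P = 57.526 MW


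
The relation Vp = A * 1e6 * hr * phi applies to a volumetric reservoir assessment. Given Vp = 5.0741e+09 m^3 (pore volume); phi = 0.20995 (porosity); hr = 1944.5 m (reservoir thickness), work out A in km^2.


A = Vp / (1e6 * hr * phi)
A = 5.0741e+09 / (1e6 * 1944.5 * 0.20995)
A = 12.429 km^2


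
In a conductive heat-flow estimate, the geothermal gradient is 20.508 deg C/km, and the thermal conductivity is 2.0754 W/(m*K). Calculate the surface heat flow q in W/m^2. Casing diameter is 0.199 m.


q = k * grad / 1000
q = 2.0754 * 20.508 / 1000
q = 0.042562 W/m^2


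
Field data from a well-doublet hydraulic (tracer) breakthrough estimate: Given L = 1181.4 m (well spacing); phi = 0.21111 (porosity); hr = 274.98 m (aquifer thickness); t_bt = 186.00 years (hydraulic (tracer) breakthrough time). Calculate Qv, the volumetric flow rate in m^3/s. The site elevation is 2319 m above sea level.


Qv = pi*hr*phi*L^2 / (3*t_bt*365.25*86400)
Qv = pi*274.98*0.21111*1181.4^2 / (3*186.00*365.25*86400)
Qv = 0.014455 m^3/s


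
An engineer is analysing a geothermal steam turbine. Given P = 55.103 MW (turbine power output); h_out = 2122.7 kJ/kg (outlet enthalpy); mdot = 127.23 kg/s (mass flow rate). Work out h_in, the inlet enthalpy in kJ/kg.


h_in = h_out + P * 1000 / mdot
h_in = 2122.7 + 55.103 * 1000 / 127.23
h_in = 2555.8 kJ/kg


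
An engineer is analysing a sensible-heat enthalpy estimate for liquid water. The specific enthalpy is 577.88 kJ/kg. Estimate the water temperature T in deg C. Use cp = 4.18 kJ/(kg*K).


T = h / cp
T = 577.88 / 4.18
T = 138.25 deg C


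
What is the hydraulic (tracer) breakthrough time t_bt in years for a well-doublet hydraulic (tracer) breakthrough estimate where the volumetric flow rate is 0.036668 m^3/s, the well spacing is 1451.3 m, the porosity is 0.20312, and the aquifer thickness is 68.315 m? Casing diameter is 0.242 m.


t_bt = pi * hr * phi * L^2 / (3 * Qv) / (365.25*86400)
t_bt = pi * 68.315 * 0.20312 * 1451.3^2 / (3 * 0.036668) / (365.25*86400)
t_bt = 26.450 years


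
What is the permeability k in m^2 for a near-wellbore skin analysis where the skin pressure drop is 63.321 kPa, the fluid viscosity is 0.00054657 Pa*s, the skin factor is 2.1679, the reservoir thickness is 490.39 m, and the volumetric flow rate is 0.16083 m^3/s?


k = S*q*mu / (2*pi*dP_s*1000*hr)
k = 2.1679*0.16083*0.00054657 / (2*pi*63.321*1000*490.39)
k = 9.7675e-13 m^2


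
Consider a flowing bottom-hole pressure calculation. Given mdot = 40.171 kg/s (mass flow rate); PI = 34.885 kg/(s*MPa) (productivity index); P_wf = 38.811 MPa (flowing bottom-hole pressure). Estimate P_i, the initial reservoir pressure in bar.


P_i = P_wf + mdot / PI
P_i = 38.811 + 40.171 / 34.885
P_i = 39.96253 MPa
Convert: 39.96253 MPa * 10.0 = 399.63 bar
P_i = 399.63 bar


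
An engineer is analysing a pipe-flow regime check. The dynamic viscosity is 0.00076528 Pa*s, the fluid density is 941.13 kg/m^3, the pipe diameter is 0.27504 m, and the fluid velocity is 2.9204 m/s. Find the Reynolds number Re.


Re = rho * vel * D / mu
Re = 941.13 * 2.9204 * 0.27504 / 0.00076528
Re = 9.8780e+05


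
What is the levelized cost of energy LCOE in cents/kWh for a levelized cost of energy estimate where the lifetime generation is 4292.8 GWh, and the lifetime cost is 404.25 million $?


LCOE = C_tot / E_tot * 100
LCOE = 404.25 / 4292.8 * 100
LCOE = 9.4169 cents/kWh


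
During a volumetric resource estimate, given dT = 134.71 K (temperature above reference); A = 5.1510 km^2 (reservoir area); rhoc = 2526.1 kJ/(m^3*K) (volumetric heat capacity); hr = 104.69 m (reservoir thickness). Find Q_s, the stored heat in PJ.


Step 1: Vr = A*1e6*hr = 5.151*1e6*104.69 = 5.392582e+08 m^3
Step 2: Q_s = Vr*rhoc*dT/1e12 = 5.392582e+08*2526.1*134.71/1e12 = 183.50 PJ
Q_s = 183.50 PJ


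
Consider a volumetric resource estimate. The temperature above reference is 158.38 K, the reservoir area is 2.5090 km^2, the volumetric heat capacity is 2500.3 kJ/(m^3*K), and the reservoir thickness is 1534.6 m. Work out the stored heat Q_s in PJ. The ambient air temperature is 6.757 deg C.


Step 1: Vr = A*1e6*hr = 2.509*1e6*1534.6 = 3.850311e+09 m^3
Step 2: Q_s = Vr*rhoc*dT/1e12 = 3.850311e+09*2500.3*158.38/1e12 = 1524.7 PJ
Q_s = 1524.7 PJ


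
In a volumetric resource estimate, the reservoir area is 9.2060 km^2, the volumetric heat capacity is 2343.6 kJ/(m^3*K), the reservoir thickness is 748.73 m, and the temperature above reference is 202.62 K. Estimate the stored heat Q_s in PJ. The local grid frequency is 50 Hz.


Step 1: Vr = A*1e6*hr = 9.206*1e6*748.73 = 6.892808e+09 m^3
Step 2: Q_s = Vr*rhoc*dT/1e12 = 6.892808e+09*2343.6*202.62/1e12 = 3273.1 PJ
Q_s = 3273.1 PJ


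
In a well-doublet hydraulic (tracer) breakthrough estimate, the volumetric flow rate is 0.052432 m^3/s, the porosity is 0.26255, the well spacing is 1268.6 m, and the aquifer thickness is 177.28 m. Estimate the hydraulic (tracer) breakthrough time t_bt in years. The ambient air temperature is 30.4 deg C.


t_bt = pi * hr * phi * L^2 / (3 * Qv) / (365.25*86400)
t_bt = pi * 177.28 * 0.26255 * 1268.6^2 / (3 * 0.052432) / (365.25*86400)
t_bt = 47.408 years


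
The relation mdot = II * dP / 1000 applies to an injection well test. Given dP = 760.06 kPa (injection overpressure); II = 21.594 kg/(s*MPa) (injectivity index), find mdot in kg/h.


mdot = II * dP / 1000
mdot = 21.594 * 760.06 / 1000
mdot = 16.41274 kg/s
Convert: 16.41274 kg/s * 3600.0 = 59086 kg/h
mdot = 59086 kg/h


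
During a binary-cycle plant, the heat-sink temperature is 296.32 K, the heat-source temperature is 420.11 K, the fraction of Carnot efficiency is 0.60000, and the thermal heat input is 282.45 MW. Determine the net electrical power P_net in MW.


Step 1: eta = (1 - Tc/Th)*f = (1 - 296.32/420.11)*0.6 = 0.1767966
Step 2: P_net = eta * Q_in = 0.1767966 * 282.45 = 49.936 MW
P_net = 49.936 MW


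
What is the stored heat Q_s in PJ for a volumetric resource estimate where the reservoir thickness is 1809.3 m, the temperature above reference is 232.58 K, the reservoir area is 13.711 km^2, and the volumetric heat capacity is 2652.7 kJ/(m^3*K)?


Step 1: Vr = A*1e6*hr = 13.711*1e6*1809.3 = 2.480731e+10 m^3
Step 2: Q_s = Vr*rhoc*dT/1e12 = 2.480731e+10*2652.7*232.58/1e12 = 15305 PJ
Q_s = 15305 PJ


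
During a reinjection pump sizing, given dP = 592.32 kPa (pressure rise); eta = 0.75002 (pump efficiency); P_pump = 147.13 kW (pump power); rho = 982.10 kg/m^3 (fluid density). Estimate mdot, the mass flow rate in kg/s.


mdot = P_pump * rho * eta / dP
mdot = 147.13 * 982.10 * 0.75002 / 592.32
mdot = 182.97 kg/s


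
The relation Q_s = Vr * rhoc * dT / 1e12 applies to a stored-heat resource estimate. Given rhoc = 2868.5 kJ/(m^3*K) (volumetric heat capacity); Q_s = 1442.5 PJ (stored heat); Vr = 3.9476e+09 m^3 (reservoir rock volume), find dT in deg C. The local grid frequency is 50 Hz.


dT = Q_s * 1e12 / (Vr * rhoc)
dT = 1442.5 * 1e12 / (3.9476e+09 * 2868.5)
dT = 127.3878 K
Convert (temperature difference, 1 K = 1 deg C): 127.3878 K = 127.3878 deg C
dT = 127.39 deg C


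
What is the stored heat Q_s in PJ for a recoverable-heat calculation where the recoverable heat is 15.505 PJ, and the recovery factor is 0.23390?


Q_s = Q_rec / RF
Q_s = 15.505 / 0.23390
Q_s = 66.289 PJ


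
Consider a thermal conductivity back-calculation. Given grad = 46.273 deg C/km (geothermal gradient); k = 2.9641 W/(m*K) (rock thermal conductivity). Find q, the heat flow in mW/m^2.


q = k * grad / 1000
q = 2.9641 * 46.273 / 1000
q = 0.1371578 W/m^2
Convert: 0.1371578 W/m^2 * 1000.0 = 137.16 mW/m^2
q = 137.16 mW/m^2


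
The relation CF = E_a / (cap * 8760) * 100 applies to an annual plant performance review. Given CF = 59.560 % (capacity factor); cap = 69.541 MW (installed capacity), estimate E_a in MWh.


E_a = CF / 100 * cap * 8760
E_a = 59.560 / 100 * 69.541 * 8760
E_a = 3.6283e+05 MWh


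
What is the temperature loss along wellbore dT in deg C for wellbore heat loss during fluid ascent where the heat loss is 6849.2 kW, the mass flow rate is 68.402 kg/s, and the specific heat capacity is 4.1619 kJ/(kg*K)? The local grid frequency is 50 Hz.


dT = Q_loss / (mdot * cp)
dT = 6849.2 / (68.402 * 4.1619)
dT = 24.05910 K
Convert (temperature difference, 1 K = 1 deg C): 24.05910 K = 24.05910 deg C
dT = 24.059 deg C


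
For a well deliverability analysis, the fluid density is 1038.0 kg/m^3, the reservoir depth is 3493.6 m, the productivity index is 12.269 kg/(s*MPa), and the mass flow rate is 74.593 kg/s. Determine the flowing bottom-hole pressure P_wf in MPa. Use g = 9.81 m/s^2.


Step 1: P_i = rho*g*h/1e6 = 1038.0*9.81*3493.6/1e6 = 35.57456 MPa
Step 2: P_wf = P_i - mdot/PI = 35.57456 - 74.593/12.269 = 29.495 MPa
P_wf = 29.495 MPa


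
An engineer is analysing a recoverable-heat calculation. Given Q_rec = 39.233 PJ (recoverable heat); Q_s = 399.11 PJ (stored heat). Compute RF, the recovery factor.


RF = Q_rec / Q_s
RF = 39.233 / 399.11
RF = 0.098301


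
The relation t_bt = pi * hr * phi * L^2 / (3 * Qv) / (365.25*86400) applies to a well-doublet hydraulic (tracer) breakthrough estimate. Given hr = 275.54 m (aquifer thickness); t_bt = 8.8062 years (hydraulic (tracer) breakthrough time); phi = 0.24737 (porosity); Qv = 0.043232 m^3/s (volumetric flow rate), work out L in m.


L = sqrt(t_bt*365.25*86400*3*Qv / (pi*hr*phi))
L = sqrt(8.8062*365.25*86400*3*0.043232 / (pi*275.54*0.24737))
L = 410.27 m


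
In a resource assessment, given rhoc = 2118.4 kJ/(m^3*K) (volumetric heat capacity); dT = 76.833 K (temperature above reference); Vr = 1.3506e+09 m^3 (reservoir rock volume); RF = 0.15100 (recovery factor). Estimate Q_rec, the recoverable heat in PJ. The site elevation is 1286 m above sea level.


Step 1: Q_s = Vr*rhoc*dT/1e12 = 1.3506e+09*2118.4*76.833/1e12 = 219.8277 PJ
Step 2: Q_rec = Q_s * RF = 219.8277 * 0.151 = 33.194 PJ
Q_rec = 33.194 PJ


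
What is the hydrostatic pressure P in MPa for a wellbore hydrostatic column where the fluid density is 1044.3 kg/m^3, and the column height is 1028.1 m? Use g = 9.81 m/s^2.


P = rho * g * h / 1e6
P = 1044.3 * 9.81 * 1028.1 / 1e6
P = 10.532 MPa


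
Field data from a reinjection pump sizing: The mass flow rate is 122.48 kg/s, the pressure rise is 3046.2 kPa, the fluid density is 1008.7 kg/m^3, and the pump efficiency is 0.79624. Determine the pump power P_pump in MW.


P_pump = mdot * dP / (rho * eta)
P_pump = 122.48 * 3046.2 / (1008.7 * 0.79624)
P_pump = 464.5341 kW
Convert: 464.5341 kW * 0.001 = 0.46453 MW
P_pump = 0.46453 MW


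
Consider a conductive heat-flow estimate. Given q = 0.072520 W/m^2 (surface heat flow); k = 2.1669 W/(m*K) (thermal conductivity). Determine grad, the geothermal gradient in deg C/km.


grad = q * 1000 / k
grad = 0.072520 * 1000 / 2.1669
grad = 33.467 deg C/km


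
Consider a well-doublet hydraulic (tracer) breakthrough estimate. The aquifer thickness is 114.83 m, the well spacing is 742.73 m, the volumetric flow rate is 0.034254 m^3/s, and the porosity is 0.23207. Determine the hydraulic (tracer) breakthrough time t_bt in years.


t_bt = pi * hr * phi * L^2 / (3 * Qv) / (365.25*86400)
t_bt = pi * 114.83 * 0.23207 * 742.73^2 / (3 * 0.034254) / (365.25*86400)
t_bt = 14.241 years


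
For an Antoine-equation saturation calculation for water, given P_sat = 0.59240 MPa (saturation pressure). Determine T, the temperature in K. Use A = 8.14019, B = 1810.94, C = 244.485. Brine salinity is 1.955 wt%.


T = B / (A - log10(P_sat * 760 / 0.101325)) - C
T = 1810.94 / (8.14019 - log10(0.59240 * 760 / 0.101325)) - 244.485
T = 158.6199 deg C
Convert to K: 158.6199 + 273.15 = 431.77 K
T = 431.77 K


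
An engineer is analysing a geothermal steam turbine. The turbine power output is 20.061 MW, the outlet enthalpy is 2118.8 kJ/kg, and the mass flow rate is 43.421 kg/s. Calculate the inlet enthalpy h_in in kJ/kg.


h_in = h_out + P * 1000 / mdot
h_in = 2118.8 + 20.061 * 1000 / 43.421
h_in = 2580.8 kJ/kg


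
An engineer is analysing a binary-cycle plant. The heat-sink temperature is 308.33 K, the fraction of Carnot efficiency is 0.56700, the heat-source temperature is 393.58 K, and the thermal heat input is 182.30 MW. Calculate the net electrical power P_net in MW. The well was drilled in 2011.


Step 1: eta = (1 - Tc/Th)*f = (1 - 308.33/393.58)*0.567 = 0.1228130
Step 2: P_net = eta * Q_in = 0.1228130 * 182.3 = 22.389 MW
P_net = 22.389 MW


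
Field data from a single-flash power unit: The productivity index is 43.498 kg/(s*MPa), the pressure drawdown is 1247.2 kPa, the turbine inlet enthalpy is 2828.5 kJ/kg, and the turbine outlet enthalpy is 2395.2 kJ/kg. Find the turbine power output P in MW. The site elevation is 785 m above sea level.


Step 1: mdot = PI * dP / 1000 = 43.498 * 1247.2 / 1000 = 54.25071 kg/s
Step 2: P = mdot*(h_in - h_out)/1000 = 54.25071*(2828.5 - 2395.2)/1000 = 23.507 MW
P = 23.507 MW


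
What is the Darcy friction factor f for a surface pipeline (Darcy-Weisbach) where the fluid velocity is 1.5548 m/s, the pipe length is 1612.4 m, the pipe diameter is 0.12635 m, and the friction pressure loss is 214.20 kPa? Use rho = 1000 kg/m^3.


f = dP*1000 / ((L/D)*(rho*vel^2/2))
f = 214.20*1000 / ((1612.4/0.12635)*(1000*1.5548^2/2))
f = 0.013887


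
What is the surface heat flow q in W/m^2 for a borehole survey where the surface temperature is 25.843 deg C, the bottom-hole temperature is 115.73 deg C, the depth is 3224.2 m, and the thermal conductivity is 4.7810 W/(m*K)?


Step 1: grad = (T_d - T_surf)/d * 1000 = (115.73 - 25.843)/3224.2 * 1000 = 27.87885 deg C/km
Step 2: q = k * grad / 1000 = 4.781 * 27.87885 / 1000 = 0.13329 W/m^2
q = 0.13329 W/m^2


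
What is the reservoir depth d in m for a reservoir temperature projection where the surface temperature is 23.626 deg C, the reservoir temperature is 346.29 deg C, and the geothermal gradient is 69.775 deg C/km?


d = (T_res - T_surf) / grad * 1000
d = (346.29 - 23.626) / 69.775 * 1000
d = 4624.3 m


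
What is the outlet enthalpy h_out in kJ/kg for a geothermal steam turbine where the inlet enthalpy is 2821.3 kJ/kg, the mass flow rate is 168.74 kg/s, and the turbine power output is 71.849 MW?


h_out = h_in - P * 1000 / mdot
h_out = 2821.3 - 71.849 * 1000 / 168.74
h_out = 2395.5 kJ/kg
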